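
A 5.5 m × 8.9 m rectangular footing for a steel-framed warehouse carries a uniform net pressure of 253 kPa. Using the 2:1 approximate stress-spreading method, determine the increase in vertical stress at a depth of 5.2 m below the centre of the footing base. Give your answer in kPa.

By the 2:1 method the load spreads at 1 horizontal : 2 vertical, so at depth z the loaded area has grown by z in each plan dimension:
Δσ = qBL/((B+z)(L+z)) = 253×5.5×8.9/((5.5+5.2)(8.9+5.2)) = 82.086 kPa

Δσ_z ≈ 82.1 kPa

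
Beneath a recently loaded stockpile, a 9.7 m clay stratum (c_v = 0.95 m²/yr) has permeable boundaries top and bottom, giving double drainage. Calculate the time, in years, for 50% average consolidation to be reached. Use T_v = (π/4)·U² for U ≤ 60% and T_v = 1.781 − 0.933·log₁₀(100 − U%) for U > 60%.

Drainage path length: H_d = H/2 = 4.85 m (double drainage).
U ≤ 60%: T_v = (π/4)·U² = (π/4)×0.5² = 0.19635.
t = T_v·H_d²/c_v = 0.19635×4.85²/0.95 = 4.862 years.

t ≈ 4.86 years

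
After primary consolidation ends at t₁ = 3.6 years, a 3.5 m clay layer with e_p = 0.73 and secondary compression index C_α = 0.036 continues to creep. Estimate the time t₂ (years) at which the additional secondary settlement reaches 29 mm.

t₂ ≈ 9 years

S_s = C_α·H/(1+e_p)·log₁₀(t₂/t₁) ⇒ log₁₀(t₂/t₁) = S_s·(1+e_p)/(C_α·H).
log₁₀(t₂/t₁) = 0.029 × (1+0.73) / (0.036×3.5) = 0.3982
t₂ = t₁ × 10^0.3982 = 3.6 × 2.501 = 9.005 years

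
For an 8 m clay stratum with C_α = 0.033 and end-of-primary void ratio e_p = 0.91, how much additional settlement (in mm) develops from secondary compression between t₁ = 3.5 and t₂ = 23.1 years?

Secondary compression: S_s = C_α·H/(1+e_p)·log₁₀(t₂/t₁)
S_s = 0.033×8/(1+0.91)×log₁₀(23.1/3.5)
    = 0.1382 × 0.8195 = 0.1133 m

S_s ≈ 113 mm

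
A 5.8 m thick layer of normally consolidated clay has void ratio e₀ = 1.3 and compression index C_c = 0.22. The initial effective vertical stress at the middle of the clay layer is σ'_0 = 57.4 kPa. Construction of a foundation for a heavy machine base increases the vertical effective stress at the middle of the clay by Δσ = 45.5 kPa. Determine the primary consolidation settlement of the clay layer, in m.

Final effective stress: σ'_f = σ'_0 + Δσ = 57.4 + 45.5 = 102.9 kPa.
Normally consolidated clay, so the full stress increment lies on the virgin compression line:
S_c = C_c·H/(1+e₀)·log₁₀(σ'_f/σ'_0) = 0.22×5.8/(1+1.3)×log₁₀(102.9/57.4)
    = 0.55478 × 0.2535 = 0.1406 m

S_c ≈ 0.141 m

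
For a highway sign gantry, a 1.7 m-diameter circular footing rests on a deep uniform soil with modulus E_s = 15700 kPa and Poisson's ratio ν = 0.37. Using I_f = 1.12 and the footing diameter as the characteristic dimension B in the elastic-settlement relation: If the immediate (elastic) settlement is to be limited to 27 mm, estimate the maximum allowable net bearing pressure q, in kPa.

q ≈ 258 kPa

S_e = q·B·(1−ν²)/E_s · I_f  ⇒  q = S_e·E_s / (B·(1−ν²)·I_f).
q = 0.027 × 15700 / (1.7 × 0.8631 × 1.12) = 257.9 kPa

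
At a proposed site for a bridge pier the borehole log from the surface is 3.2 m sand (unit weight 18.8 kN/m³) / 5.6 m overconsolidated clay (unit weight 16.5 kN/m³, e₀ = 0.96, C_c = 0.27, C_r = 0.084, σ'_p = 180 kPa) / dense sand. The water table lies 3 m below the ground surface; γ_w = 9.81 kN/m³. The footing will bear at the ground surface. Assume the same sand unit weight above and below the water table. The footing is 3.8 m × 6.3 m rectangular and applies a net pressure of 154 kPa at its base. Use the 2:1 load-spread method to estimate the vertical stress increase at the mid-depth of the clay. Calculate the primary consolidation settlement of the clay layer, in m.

Mid-depth of clay below the ground surface: z = 3.2 + 5.6/2 = 6 m.
Total vertical stress at mid-clay: σ_v = 18.8×3.2 + 16.5×2.8 = 106.36 kPa.
Pore pressure: u = 9.81×(6 − 3) = 29.43 kPa.
Initial effective stress: σ'_0 = σ_v − u = 106.36 − 29.43 = 76.93 kPa.
Stress increase at mid-clay by the 2:1 spreading method:
Δσ = qBL/((B+z)(L+z)) = 154×3.8×6.3/((3.8+6)(6.3+6)) = 30.585 kPa
Final effective stress: σ'_f = 76.93 + 30.585 = 107.52 kPa.
σ'_f = 107.52 ≤ σ'_p = 180 kPa, so the clay remains overconsolidated and only the recompression index applies:
S_c = C_r·H/(1+e₀)·log₁₀(σ'_f/σ'_0) = 0.084×5.6/1.96×log₁₀(107.52/76.93)
    = 0.24 × 0.14539 = 0.03489 m

S_c ≈ 0.0349 m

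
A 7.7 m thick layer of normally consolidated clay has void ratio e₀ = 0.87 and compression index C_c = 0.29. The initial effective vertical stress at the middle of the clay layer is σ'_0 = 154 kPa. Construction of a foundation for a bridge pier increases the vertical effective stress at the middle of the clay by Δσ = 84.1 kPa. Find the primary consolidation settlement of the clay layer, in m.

Final effective stress: σ'_f = σ'_0 + Δσ = 154 + 84.1 = 238.1 kPa.
Normally consolidated clay, so the full stress increment lies on the virgin compression line:
S_c = C_c·H/(1+e₀)·log₁₀(σ'_f/σ'_0) = 0.29×7.7/(1+0.87)×log₁₀(238.1/154)
    = 1.1941 × 0.18924 = 0.226 m

S_c ≈ 0.226 m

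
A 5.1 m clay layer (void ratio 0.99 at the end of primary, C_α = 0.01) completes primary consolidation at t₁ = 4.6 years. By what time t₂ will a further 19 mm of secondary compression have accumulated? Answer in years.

S_s = C_α·H/(1+e_p)·log₁₀(t₂/t₁) ⇒ log₁₀(t₂/t₁) = S_s·(1+e_p)/(C_α·H).
log₁₀(t₂/t₁) = 0.019 × (1+0.99) / (0.01×5.1) = 0.7414
t₂ = t₁ × 10^0.7414 = 4.6 × 5.513 = 25.36 years

t₂ ≈ 25.4 years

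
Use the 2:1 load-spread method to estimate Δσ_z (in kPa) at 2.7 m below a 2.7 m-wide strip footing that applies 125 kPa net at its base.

By the 2:1 method the load spreads at 1 horizontal : 2 vertical, so at depth z the loaded area has grown by z in each plan dimension:
Δσ = qB/(B+z) = 125×2.7/(2.7+2.7) = 62.5 kPa

Δσ_z ≈ 62.5 kPa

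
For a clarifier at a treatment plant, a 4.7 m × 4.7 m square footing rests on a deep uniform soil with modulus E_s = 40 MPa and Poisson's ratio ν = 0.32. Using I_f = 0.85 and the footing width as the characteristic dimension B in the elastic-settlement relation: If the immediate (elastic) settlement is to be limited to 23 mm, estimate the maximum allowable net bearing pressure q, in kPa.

E_s = 40 MPa = 40000 kPa.
S_e = q·B·(1−ν²)/E_s · I_f  ⇒  q = S_e·E_s / (B·(1−ν²)·I_f).
q = 0.023 × 40000 / (4.7 × 0.8976 × 0.85) = 256.6 kPa

q ≈ 257 kPa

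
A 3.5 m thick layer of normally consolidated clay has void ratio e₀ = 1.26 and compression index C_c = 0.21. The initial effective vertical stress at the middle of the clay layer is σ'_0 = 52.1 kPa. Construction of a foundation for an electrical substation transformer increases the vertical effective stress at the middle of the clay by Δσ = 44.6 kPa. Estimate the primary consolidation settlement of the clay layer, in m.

S_c ≈ 0.0874 m

Final effective stress: σ'_f = σ'_0 + Δσ = 52.1 + 44.6 = 96.7 kPa.
Normally consolidated clay, so the full stress increment lies on the virgin compression line:
S_c = C_c·H/(1+e₀)·log₁₀(σ'_f/σ'_0) = 0.21×3.5/(1+1.26)×log₁₀(96.7/52.1)
    = 0.32522 × 0.26859 = 0.08735 m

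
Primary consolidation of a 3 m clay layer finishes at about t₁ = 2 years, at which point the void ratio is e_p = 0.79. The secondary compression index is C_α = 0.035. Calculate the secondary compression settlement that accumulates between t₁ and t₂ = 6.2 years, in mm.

S_s ≈ 28.8 mm

Secondary compression: S_s = C_α·H/(1+e_p)·log₁₀(t₂/t₁)
S_s = 0.035×3/(1+0.79)×log₁₀(6.2/2)
    = 0.05866 × 0.4914 = 0.02882 m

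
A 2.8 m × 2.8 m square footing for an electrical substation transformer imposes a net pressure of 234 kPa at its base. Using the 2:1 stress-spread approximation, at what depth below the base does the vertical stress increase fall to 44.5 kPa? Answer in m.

z ≈ 3.62 m

2:1 spreading — at depth z the loaded area has grown by z in each plan dimension:
qB²/(B+z)² = Δσ_z ⇒ z = B(√(q/Δσ_z) − 1) = 2.8×(√(234/44.5) − 1) = 3.621 m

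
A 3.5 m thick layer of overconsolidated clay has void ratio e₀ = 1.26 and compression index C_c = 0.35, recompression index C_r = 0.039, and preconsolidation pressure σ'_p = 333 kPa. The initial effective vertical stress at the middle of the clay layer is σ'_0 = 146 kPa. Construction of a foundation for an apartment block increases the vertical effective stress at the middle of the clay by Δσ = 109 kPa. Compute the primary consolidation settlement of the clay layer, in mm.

S_c ≈ 14.6 mm

Final effective stress: σ'_f = 146 + 109 = 255 kPa.
σ'_f = 255 ≤ σ'_p = 333 kPa, so the clay remains overconsolidated and only the recompression index applies:
S_c = C_r·H/(1+e₀)·log₁₀(σ'_f/σ'_0) = 0.039×3.5/2.26×log₁₀(255/146)
    = 0.060399 × 0.24219 = 0.01463 m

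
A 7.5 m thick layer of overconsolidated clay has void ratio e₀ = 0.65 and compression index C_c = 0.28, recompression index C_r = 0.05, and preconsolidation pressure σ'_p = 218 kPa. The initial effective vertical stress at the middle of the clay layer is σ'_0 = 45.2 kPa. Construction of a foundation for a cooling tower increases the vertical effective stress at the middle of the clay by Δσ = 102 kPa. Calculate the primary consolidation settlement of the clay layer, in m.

S_c ≈ 0.117 m

Final effective stress: σ'_f = 45.2 + 102 = 147.2 kPa.
σ'_f = 147.2 ≤ σ'_p = 218 kPa, so the clay remains overconsolidated and only the recompression index applies:
S_c = C_r·H/(1+e₀)·log₁₀(σ'_f/σ'_0) = 0.05×7.5/1.65×log₁₀(147.2/45.2)
    = 0.22728 × 0.51277 = 0.1165 m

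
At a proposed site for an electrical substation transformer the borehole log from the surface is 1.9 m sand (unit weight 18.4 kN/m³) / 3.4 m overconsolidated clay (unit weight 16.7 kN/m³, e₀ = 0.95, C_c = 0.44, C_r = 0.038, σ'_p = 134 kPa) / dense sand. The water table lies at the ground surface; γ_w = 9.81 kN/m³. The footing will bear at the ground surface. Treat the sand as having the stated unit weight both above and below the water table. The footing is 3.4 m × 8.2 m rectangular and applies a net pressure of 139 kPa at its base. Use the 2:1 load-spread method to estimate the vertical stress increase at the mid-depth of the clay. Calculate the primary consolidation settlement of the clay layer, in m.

Mid-depth of clay below the ground surface: z = 1.9 + 3.4/2 = 3.6 m.
Total vertical stress at mid-clay: σ_v = 18.4×1.9 + 16.7×1.7 = 63.35 kPa.
Pore pressure: u = 9.81×(3.6 − 0) = 35.316 kPa.
Initial effective stress: σ'_0 = σ_v − u = 63.35 − 35.316 = 28.034 kPa.
Stress increase at mid-clay by the 2:1 spreading method:
Δσ = qBL/((B+z)(L+z)) = 139×3.4×8.2/((3.4+3.6)(8.2+3.6)) = 46.917 kPa
Final effective stress: σ'_f = 28.034 + 46.917 = 74.951 kPa.
σ'_f = 74.951 ≤ σ'_p = 134 kPa, so the clay remains overconsolidated and only the recompression index applies:
S_c = C_r·H/(1+e₀)·log₁₀(σ'_f/σ'_0) = 0.038×3.4/1.95×log₁₀(74.951/28.034)
    = 0.066257 × 0.42709 = 0.0283 m

S_c ≈ 0.0283 m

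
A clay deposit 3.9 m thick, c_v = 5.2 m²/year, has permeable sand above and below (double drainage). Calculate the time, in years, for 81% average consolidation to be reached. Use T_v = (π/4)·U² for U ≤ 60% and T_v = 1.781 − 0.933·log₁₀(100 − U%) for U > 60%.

Drainage path length: H_d = H/2 = 1.95 m (double drainage).
U > 60%: T_v = 1.781 − 0.933·log₁₀(100 − 81) = 0.58792.
t = T_v·H_d²/c_v = 0.58792×1.95²/5.2 = 0.4299 years.

t ≈ 0.43 years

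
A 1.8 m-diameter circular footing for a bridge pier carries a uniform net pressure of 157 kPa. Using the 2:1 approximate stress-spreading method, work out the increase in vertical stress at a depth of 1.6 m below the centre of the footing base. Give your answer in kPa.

By the 2:1 method the load spreads at 1 horizontal : 2 vertical, so at depth z the loaded area has grown by z in each plan dimension:
Δσ ≈ qD²/(D+z)² = 157×1.8²/(1.8+1.6)² = 44.003 kPa

Δσ_z ≈ 44 kPa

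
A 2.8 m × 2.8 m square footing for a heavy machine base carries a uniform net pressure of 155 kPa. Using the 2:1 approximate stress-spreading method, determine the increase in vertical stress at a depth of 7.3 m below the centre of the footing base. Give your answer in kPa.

By the 2:1 method the load spreads at 1 horizontal : 2 vertical, so at depth z the loaded area has grown by z in each plan dimension:
Δσ = qBL/((B+z)(L+z)) = 155×2.8×2.8/((2.8+7.3)(2.8+7.3)) = 11.913 kPa

Δσ_z ≈ 11.9 kPa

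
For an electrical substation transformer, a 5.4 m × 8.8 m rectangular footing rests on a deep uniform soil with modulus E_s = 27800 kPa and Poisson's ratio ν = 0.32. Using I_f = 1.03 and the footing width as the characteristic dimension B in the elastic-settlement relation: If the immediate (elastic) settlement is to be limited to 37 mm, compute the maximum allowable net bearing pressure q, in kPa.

S_e = q·B·(1−ν²)/E_s · I_f  ⇒  q = S_e·E_s / (B·(1−ν²)·I_f).
q = 0.037 × 27800 / (5.4 × 0.8976 × 1.03) = 206 kPa

q ≈ 206 kPa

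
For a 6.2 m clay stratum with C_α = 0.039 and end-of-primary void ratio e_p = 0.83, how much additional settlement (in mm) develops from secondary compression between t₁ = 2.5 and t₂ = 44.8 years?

Secondary compression: S_s = C_α·H/(1+e_p)·log₁₀(t₂/t₁)
S_s = 0.039×6.2/(1+0.83)×log₁₀(44.8/2.5)
    = 0.1321 × 1.253 = 0.1656 m

S_s ≈ 166 mm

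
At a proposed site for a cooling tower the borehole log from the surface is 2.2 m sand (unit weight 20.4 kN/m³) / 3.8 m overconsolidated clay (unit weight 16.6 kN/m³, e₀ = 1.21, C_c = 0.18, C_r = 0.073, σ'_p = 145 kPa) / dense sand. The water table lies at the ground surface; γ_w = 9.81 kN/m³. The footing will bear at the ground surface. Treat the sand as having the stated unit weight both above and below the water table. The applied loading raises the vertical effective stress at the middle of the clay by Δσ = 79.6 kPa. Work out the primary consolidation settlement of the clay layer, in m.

Mid-depth of clay below the ground surface: z = 2.2 + 3.8/2 = 4.1 m.
Total vertical stress at mid-clay: σ_v = 20.4×2.2 + 16.6×1.9 = 76.42 kPa.
Pore pressure: u = 9.81×(4.1 − 0) = 40.221 kPa.
Initial effective stress: σ'_0 = σ_v − u = 76.42 − 40.221 = 36.199 kPa.
Final effective stress: σ'_f = 36.199 + 79.6 = 115.8 kPa.
σ'_f = 115.8 ≤ σ'_p = 145 kPa, so the clay remains overconsolidated and only the recompression index applies:
S_c = C_r·H/(1+e₀)·log₁₀(σ'_f/σ'_0) = 0.073×3.8/2.21×log₁₀(115.8/36.199)
    = 0.12552 × 0.50501 = 0.06339 m

S_c ≈ 0.0634 m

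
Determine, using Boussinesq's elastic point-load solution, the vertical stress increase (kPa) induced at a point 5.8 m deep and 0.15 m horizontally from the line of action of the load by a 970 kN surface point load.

Δσ_z ≈ 13.7 kPa

Boussinesq vertical stress below a point load on an elastic half-space:
Δσ_z = 3P/(2πz²) · [1 + (r/z)²]^(−5/2)
r/z = 0.15/5.8 = 0.025862; [1+(r/z)²]^(−5/2) = 0.99833.
Δσ_z = 3×970/(2π×5.8²) × 0.99833 = 13.768 × 0.99833 = 13.75 kPa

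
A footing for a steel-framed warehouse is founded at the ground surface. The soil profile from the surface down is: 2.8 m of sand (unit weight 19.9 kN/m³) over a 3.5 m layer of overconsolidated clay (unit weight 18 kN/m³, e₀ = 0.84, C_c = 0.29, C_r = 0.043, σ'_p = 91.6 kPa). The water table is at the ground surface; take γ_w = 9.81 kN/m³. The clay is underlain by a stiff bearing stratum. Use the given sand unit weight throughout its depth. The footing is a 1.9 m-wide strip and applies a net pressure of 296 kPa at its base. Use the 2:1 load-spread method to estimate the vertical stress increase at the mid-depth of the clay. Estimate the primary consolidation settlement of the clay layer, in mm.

S_c ≈ 111 mm

Mid-depth of clay below the ground surface: z = 2.8 + 3.5/2 = 4.55 m.
Total vertical stress at mid-clay: σ_v = 19.9×2.8 + 18×1.75 = 87.22 kPa.
Pore pressure: u = 9.81×(4.55 − 0) = 44.636 kPa.
Initial effective stress: σ'_0 = σ_v − u = 87.22 − 44.636 = 42.584 kPa.
Stress increase at mid-clay by the 2:1 spreading method:
Δσ = qB/(B+z) = 296×1.9/(1.9+4.55) = 87.194 kPa
Final effective stress: σ'_f = 42.584 + 87.194 = 129.78 kPa.
σ'_f = 129.78 > σ'_p = 91.6 kPa, so the stress path crosses the preconsolidation pressure — recompression up to σ'_p, then virgin compression beyond:
S_c = H/(1+e₀)·[C_r·log₁₀(σ'_p/σ'_0) + C_c·log₁₀(σ'_f/σ'_p)]
    = 3.5/1.84 × [0.043×log₁₀(91.6/42.584) + 0.29×log₁₀(129.78/91.6)]
    = 1.9022 × [0.014304 + 0.043881] = 0.1107 m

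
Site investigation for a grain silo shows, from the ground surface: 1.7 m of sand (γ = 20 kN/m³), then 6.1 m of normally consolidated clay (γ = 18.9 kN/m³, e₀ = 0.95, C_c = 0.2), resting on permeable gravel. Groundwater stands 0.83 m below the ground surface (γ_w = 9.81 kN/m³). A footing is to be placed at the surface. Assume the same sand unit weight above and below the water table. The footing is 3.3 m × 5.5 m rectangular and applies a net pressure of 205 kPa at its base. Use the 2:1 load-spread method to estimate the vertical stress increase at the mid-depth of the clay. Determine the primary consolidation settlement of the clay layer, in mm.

S_c ≈ 167 mm

Mid-depth of clay below the ground surface: z = 1.7 + 6.1/2 = 4.75 m.
Total vertical stress at mid-clay: σ_v = 20×1.7 + 18.9×3.05 = 91.645 kPa.
Pore pressure: u = 9.81×(4.75 − 0.83) = 38.455 kPa.
Initial effective stress: σ'_0 = σ_v − u = 91.645 − 38.455 = 53.19 kPa.
Stress increase at mid-clay by the 2:1 spreading method:
Δσ = qBL/((B+z)(L+z)) = 205×3.3×5.5/((3.3+4.75)(5.5+4.75)) = 45.093 kPa
Final effective stress: σ'_f = σ'_0 + Δσ = 53.19 + 45.093 = 98.283 kPa.
Normally consolidated clay, so the full stress increment lies on the virgin compression line:
S_c = C_c·H/(1+e₀)·log₁₀(σ'_f/σ'_0) = 0.2×6.1/(1+0.95)×log₁₀(98.283/53.19)
    = 0.62564 × 0.26665 = 0.1668 m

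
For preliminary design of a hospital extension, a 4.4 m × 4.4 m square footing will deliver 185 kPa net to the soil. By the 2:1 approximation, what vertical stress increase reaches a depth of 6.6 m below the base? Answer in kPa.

Δσ_z ≈ 29.6 kPa

By the 2:1 method the load spreads at 1 horizontal : 2 vertical, so at depth z the loaded area has grown by z in each plan dimension:
Δσ = qBL/((B+z)(L+z)) = 185×4.4×4.4/((4.4+6.6)(4.4+6.6)) = 29.6 kPa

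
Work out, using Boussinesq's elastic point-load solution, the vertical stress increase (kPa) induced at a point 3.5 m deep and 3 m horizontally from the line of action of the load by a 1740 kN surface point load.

Δσ_z ≈ 17.1 kPa

Boussinesq vertical stress below a point load on an elastic half-space:
Δσ_z = 3P/(2πz²) · [1 + (r/z)²]^(−5/2)
r/z = 3/3.5 = 0.85714; [1+(r/z)²]^(−5/2) = 0.25231.
Δσ_z = 3×1740/(2π×3.5²) × 0.25231 = 67.819 × 0.25231 = 17.11 kPa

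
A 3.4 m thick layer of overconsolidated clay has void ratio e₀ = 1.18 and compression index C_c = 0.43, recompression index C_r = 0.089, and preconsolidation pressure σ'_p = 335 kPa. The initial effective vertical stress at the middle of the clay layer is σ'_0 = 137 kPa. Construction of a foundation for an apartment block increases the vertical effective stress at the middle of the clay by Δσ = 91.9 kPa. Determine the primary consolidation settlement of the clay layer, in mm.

Final effective stress: σ'_f = 137 + 91.9 = 228.9 kPa.
σ'_f = 228.9 ≤ σ'_p = 335 kPa, so the clay remains overconsolidated and only the recompression index applies:
S_c = C_r·H/(1+e₀)·log₁₀(σ'_f/σ'_0) = 0.089×3.4/2.18×log₁₀(228.9/137)
    = 0.1388 × 0.22293 = 0.03094 m

S_c ≈ 30.9 mm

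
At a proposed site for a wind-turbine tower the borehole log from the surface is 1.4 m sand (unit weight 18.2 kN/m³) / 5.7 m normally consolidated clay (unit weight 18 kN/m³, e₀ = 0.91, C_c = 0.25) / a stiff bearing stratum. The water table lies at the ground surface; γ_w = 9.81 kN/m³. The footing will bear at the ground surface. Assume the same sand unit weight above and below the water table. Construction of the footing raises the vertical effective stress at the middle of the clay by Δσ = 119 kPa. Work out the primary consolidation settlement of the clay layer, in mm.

Mid-depth of clay below the ground surface: z = 1.4 + 5.7/2 = 4.25 m.
Total vertical stress at mid-clay: σ_v = 18.2×1.4 + 18×2.85 = 76.78 kPa.
Pore pressure: u = 9.81×(4.25 − 0) = 41.693 kPa.
Initial effective stress: σ'_0 = σ_v − u = 76.78 − 41.693 = 35.087 kPa.
Final effective stress: σ'_f = σ'_0 + Δσ = 35.087 + 119 = 154.09 kPa.
Normally consolidated clay, so the full stress increment lies on the virgin compression line:
S_c = C_c·H/(1+e₀)·log₁₀(σ'_f/σ'_0) = 0.25×5.7/(1+0.91)×log₁₀(154.09/35.087)
    = 0.74607 × 0.64263 = 0.4794 m

S_c ≈ 479 mm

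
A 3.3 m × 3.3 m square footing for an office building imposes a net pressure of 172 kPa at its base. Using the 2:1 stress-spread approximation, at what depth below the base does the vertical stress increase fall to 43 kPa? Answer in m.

z ≈ 3.3 m

2:1 spreading — at depth z the loaded area has grown by z in each plan dimension:
qB²/(B+z)² = Δσ_z ⇒ z = B(√(q/Δσ_z) − 1) = 3.3×(√(172/43) − 1) = 3.3 m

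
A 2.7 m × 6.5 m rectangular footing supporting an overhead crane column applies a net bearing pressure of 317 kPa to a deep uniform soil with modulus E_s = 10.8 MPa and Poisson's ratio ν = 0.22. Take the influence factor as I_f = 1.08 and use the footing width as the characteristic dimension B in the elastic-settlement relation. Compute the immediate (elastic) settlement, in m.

Immediate (elastic) settlement: S_e = q·B·(1−ν²)/E_s · I_f.
E_s = 10.8 MPa = 10800 kPa.
S_e = 317 × 2.7 × (1 − 0.22²) / 10800 × 1.08
    = 317 × 2.7 × 0.9516 / 10800 × 1.08
    = 0.08145 m

S_e ≈ 0.0814 m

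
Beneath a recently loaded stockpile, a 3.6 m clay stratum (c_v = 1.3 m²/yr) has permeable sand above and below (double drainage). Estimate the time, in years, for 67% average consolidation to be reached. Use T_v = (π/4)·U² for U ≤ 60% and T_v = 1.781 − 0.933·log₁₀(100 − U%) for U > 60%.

Drainage path length: H_d = H/2 = 1.8 m (double drainage).
U > 60%: T_v = 1.781 − 0.933·log₁₀(100 − 67) = 0.36423.
t = T_v·H_d²/c_v = 0.36423×1.8²/1.3 = 0.9078 years.

t ≈ 0.908 years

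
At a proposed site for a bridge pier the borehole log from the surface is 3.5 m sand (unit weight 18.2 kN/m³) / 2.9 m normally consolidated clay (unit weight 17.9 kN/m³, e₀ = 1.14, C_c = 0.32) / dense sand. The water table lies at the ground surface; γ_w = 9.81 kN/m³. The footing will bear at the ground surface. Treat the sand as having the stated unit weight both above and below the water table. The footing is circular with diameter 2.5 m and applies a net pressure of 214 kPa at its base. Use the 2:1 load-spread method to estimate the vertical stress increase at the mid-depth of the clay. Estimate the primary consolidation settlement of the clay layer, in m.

S_c ≈ 0.0869 m

Mid-depth of clay below the ground surface: z = 3.5 + 2.9/2 = 4.95 m.
Total vertical stress at mid-clay: σ_v = 18.2×3.5 + 17.9×1.45 = 89.655 kPa.
Pore pressure: u = 9.81×(4.95 − 0) = 48.56 kPa.
Initial effective stress: σ'_0 = σ_v − u = 89.655 − 48.56 = 41.095 kPa.
Stress increase at mid-clay by the 2:1 spreading method:
Δσ ≈ qD²/(D+z)² = 214×2.5²/(2.5+4.95)² = 24.098 kPa
Final effective stress: σ'_f = σ'_0 + Δσ = 41.095 + 24.098 = 65.193 kPa.
Normally consolidated clay, so the full stress increment lies on the virgin compression line:
S_c = C_c·H/(1+e₀)·log₁₀(σ'_f/σ'_0) = 0.32×2.9/(1+1.14)×log₁₀(65.193/41.095)
    = 0.43364 × 0.20041 = 0.08691 m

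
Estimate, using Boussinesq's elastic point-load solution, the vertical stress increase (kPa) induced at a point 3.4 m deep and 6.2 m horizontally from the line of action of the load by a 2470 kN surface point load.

Boussinesq vertical stress below a point load on an elastic half-space:
Δσ_z = 3P/(2πz²) · [1 + (r/z)²]^(−5/2)
r/z = 6.2/3.4 = 1.8235; [1+(r/z)²]^(−5/2) = 0.025702.
Δσ_z = 3×2470/(2π×3.4²) × 0.025702 = 102.02 × 0.025702 = 2.622 kPa

Δσ_z ≈ 2.62 kPa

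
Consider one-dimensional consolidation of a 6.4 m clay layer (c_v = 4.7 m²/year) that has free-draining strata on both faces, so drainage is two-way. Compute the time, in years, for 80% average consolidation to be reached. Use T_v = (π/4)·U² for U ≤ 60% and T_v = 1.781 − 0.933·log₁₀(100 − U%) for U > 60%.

t ≈ 1.24 years

Drainage path length: H_d = H/2 = 3.2 m (double drainage).
U > 60%: T_v = 1.781 − 0.933·log₁₀(100 − 80) = 0.56714.
t = T_v·H_d²/c_v = 0.56714×3.2²/4.7 = 1.236 years.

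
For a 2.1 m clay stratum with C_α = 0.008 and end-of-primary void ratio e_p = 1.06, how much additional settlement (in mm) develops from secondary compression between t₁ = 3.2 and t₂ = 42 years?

S_s ≈ 9.12 mm

Secondary compression: S_s = C_α·H/(1+e_p)·log₁₀(t₂/t₁)
S_s = 0.008×2.1/(1+1.06)×log₁₀(42/3.2)
    = 0.008155 × 1.118 = 0.009118 m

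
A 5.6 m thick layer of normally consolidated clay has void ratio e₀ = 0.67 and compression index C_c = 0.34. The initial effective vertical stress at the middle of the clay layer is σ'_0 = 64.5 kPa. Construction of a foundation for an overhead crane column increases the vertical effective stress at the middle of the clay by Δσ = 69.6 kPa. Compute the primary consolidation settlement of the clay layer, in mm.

S_c ≈ 362 mm

Final effective stress: σ'_f = σ'_0 + Δσ = 64.5 + 69.6 = 134.1 kPa.
Normally consolidated clay, so the full stress increment lies on the virgin compression line:
S_c = C_c·H/(1+e₀)·log₁₀(σ'_f/σ'_0) = 0.34×5.6/(1+0.67)×log₁₀(134.1/64.5)
    = 1.1401 × 0.31787 = 0.3624 m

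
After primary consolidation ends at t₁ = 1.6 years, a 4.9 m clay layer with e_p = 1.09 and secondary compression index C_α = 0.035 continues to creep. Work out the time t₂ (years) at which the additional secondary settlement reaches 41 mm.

S_s = C_α·H/(1+e_p)·log₁₀(t₂/t₁) ⇒ log₁₀(t₂/t₁) = S_s·(1+e_p)/(C_α·H).
log₁₀(t₂/t₁) = 0.041 × (1+1.09) / (0.035×4.9) = 0.4997
t₂ = t₁ × 10^0.4997 = 1.6 × 3.16 = 5.056 years

t₂ ≈ 5.06 years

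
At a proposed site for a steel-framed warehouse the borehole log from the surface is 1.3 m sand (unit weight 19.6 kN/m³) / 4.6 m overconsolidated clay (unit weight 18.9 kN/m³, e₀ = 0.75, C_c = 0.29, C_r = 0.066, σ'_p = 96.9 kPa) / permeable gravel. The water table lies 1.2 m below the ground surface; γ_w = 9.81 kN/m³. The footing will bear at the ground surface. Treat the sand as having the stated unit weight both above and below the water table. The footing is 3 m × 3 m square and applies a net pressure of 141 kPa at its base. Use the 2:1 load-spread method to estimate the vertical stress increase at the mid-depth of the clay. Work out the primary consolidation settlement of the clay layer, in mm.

Mid-depth of clay below the ground surface: z = 1.3 + 4.6/2 = 3.6 m.
Total vertical stress at mid-clay: σ_v = 19.6×1.3 + 18.9×2.3 = 68.95 kPa.
Pore pressure: u = 9.81×(3.6 − 1.2) = 23.544 kPa.
Initial effective stress: σ'_0 = σ_v − u = 68.95 − 23.544 = 45.406 kPa.
Stress increase at mid-clay by the 2:1 spreading method:
Δσ = qBL/((B+z)(L+z)) = 141×3×3/((3+3.6)(3+3.6)) = 29.132 kPa
Final effective stress: σ'_f = 45.406 + 29.132 = 74.538 kPa.
σ'_f = 74.538 ≤ σ'_p = 96.9 kPa, so the clay remains overconsolidated and only the recompression index applies:
S_c = C_r·H/(1+e₀)·log₁₀(σ'_f/σ'_0) = 0.066×4.6/1.75×log₁₀(74.538/45.406)
    = 0.17349 × 0.21526 = 0.03734 m

S_c ≈ 37.3 mm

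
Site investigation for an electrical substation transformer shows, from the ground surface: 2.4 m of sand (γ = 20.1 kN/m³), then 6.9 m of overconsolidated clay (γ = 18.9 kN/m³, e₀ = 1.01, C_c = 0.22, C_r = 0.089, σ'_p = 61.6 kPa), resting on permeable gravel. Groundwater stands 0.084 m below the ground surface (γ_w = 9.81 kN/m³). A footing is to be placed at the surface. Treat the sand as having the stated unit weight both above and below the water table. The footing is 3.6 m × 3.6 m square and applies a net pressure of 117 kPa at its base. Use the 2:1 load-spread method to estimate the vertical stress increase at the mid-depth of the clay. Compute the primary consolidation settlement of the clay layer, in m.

Mid-depth of clay below the ground surface: z = 2.4 + 6.9/2 = 5.85 m.
Total vertical stress at mid-clay: σ_v = 20.1×2.4 + 18.9×3.45 = 113.44 kPa.
Pore pressure: u = 9.81×(5.85 − 0.084) = 56.564 kPa.
Initial effective stress: σ'_0 = σ_v − u = 113.44 − 56.564 = 56.876 kPa.
Stress increase at mid-clay by the 2:1 spreading method:
Δσ = qBL/((B+z)(L+z)) = 117×3.6×3.6/((3.6+5.85)(3.6+5.85)) = 16.98 kPa
Final effective stress: σ'_f = 56.876 + 16.98 = 73.856 kPa.
σ'_f = 73.856 > σ'_p = 61.6 kPa, so the stress path crosses the preconsolidation pressure — recompression up to σ'_p, then virgin compression beyond:
S_c = H/(1+e₀)·[C_r·log₁₀(σ'_p/σ'_0) + C_c·log₁₀(σ'_f/σ'_p)]
    = 6.9/2.01 × [0.089×log₁₀(61.6/56.876) + 0.22×log₁₀(73.856/61.6)]
    = 3.4328 × [0.003084 + 0.017337] = 0.0701 m

S_c ≈ 0.0701 m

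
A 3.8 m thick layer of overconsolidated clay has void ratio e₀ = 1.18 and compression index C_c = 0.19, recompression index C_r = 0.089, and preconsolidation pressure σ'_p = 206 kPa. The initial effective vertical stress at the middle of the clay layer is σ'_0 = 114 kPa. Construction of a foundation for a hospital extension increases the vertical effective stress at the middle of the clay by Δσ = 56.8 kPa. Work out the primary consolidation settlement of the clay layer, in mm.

Final effective stress: σ'_f = 114 + 56.8 = 170.8 kPa.
σ'_f = 170.8 ≤ σ'_p = 206 kPa, so the clay remains overconsolidated and only the recompression index applies:
S_c = C_r·H/(1+e₀)·log₁₀(σ'_f/σ'_0) = 0.089×3.8/2.18×log₁₀(170.8/114)
    = 0.15514 × 0.17558 = 0.02724 m

S_c ≈ 27.2 mm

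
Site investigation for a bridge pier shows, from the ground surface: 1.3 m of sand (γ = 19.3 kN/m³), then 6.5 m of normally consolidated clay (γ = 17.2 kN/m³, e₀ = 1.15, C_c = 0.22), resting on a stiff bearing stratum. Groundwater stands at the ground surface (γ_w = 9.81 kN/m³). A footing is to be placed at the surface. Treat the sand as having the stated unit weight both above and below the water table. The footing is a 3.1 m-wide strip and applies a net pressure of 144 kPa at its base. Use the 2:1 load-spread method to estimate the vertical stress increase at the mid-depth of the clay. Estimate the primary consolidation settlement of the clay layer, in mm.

S_c ≈ 277 mm

Mid-depth of clay below the ground surface: z = 1.3 + 6.5/2 = 4.55 m.
Total vertical stress at mid-clay: σ_v = 19.3×1.3 + 17.2×3.25 = 80.99 kPa.
Pore pressure: u = 9.81×(4.55 − 0) = 44.636 kPa.
Initial effective stress: σ'_0 = σ_v − u = 80.99 − 44.636 = 36.354 kPa.
Stress increase at mid-clay by the 2:1 spreading method:
Δσ = qB/(B+z) = 144×3.1/(3.1+4.55) = 58.353 kPa
Final effective stress: σ'_f = σ'_0 + Δσ = 36.354 + 58.353 = 94.707 kPa.
Normally consolidated clay, so the full stress increment lies on the virgin compression line:
S_c = C_c·H/(1+e₀)·log₁₀(σ'_f/σ'_0) = 0.22×6.5/(1+1.15)×log₁₀(94.707/36.354)
    = 0.66512 × 0.41583 = 0.2766 m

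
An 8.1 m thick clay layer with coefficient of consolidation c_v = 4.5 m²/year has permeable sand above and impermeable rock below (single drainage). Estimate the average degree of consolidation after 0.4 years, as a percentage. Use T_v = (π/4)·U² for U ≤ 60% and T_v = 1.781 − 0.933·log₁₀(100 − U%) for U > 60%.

U ≈ 18.7 %

Drainage path length: H_d = H = 8.1 m (single drainage).
T_v = c_v·t/H_d² = 4.5×0.4/8.1² = 0.027435.
T_v = 0.027435 corresponds to the U ≤ 60% branch:
U = √(4T_v/π) = 0.1869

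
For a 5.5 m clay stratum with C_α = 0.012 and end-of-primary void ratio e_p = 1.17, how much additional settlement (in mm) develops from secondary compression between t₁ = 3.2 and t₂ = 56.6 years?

Secondary compression: S_s = C_α·H/(1+e_p)·log₁₀(t₂/t₁)
S_s = 0.012×5.5/(1+1.17)×log₁₀(56.6/3.2)
    = 0.03041 × 1.248 = 0.03795 m

S_s ≈ 37.9 mm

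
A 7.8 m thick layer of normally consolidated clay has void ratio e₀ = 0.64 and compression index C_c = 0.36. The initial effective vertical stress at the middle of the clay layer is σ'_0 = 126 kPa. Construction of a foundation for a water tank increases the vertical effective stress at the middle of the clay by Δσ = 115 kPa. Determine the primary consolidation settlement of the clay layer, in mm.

Final effective stress: σ'_f = σ'_0 + Δσ = 126 + 115 = 241 kPa.
Normally consolidated clay, so the full stress increment lies on the virgin compression line:
S_c = C_c·H/(1+e₀)·log₁₀(σ'_f/σ'_0) = 0.36×7.8/(1+0.64)×log₁₀(241/126)
    = 1.7122 × 0.28165 = 0.4822 m

S_c ≈ 482 mm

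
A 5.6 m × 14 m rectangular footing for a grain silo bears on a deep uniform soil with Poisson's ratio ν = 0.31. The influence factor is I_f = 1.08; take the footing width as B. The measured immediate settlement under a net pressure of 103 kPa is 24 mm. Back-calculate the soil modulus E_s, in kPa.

E_s ≈ 23500 kPa

S_e = q·B·(1−ν²)/E_s · I_f  ⇒  E_s = q·B·(1−ν²)·I_f / S_e.
E_s = 103 × 5.6 × 0.9039 × 1.08 / 0.024 = 23460 kPa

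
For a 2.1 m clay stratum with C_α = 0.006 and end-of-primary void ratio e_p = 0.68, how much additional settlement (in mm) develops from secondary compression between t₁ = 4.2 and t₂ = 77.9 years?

S_s ≈ 9.51 mm

Secondary compression: S_s = C_α·H/(1+e_p)·log₁₀(t₂/t₁)
S_s = 0.006×2.1/(1+0.68)×log₁₀(77.9/4.2)
    = 0.0075 × 1.268 = 0.009512 m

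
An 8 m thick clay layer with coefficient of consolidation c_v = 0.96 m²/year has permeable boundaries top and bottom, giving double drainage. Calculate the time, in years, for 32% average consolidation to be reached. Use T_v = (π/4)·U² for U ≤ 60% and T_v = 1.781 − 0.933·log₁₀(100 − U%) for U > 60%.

t ≈ 1.34 years

Drainage path length: H_d = H/2 = 4 m (double drainage).
U ≤ 60%: T_v = (π/4)·U² = (π/4)×0.32² = 0.080425.
t = T_v·H_d²/c_v = 0.080425×4²/0.96 = 1.34 years.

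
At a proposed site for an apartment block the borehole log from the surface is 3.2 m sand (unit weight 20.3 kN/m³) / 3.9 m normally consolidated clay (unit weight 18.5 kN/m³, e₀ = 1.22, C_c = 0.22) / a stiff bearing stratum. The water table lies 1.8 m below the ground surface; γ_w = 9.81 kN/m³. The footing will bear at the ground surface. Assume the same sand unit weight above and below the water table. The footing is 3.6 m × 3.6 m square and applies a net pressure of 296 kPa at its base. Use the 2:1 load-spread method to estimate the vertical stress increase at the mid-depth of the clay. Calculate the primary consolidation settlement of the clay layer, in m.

Mid-depth of clay below the ground surface: z = 3.2 + 3.9/2 = 5.15 m.
Total vertical stress at mid-clay: σ_v = 20.3×3.2 + 18.5×1.95 = 101.03 kPa.
Pore pressure: u = 9.81×(5.15 − 1.8) = 32.864 kPa.
Initial effective stress: σ'_0 = σ_v − u = 101.03 − 32.864 = 68.166 kPa.
Stress increase at mid-clay by the 2:1 spreading method:
Δσ = qBL/((B+z)(L+z)) = 296×3.6×3.6/((3.6+5.15)(3.6+5.15)) = 50.105 kPa
Final effective stress: σ'_f = σ'_0 + Δσ = 68.166 + 50.105 = 118.27 kPa.
Normally consolidated clay, so the full stress increment lies on the virgin compression line:
S_c = C_c·H/(1+e₀)·log₁₀(σ'_f/σ'_0) = 0.22×3.9/(1+1.22)×log₁₀(118.27/68.166)
    = 0.38649 × 0.23931 = 0.09249 m

S_c ≈ 0.0925 m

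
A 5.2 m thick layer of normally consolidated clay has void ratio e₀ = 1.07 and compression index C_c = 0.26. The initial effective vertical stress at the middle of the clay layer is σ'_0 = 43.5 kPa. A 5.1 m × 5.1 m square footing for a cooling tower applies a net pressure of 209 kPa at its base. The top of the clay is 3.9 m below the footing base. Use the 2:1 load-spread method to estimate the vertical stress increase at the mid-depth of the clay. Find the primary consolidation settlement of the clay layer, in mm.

S_c ≈ 186 mm

Mid-depth of clay below the footing base: z = 3.9 + 5.2/2 = 6.5 m.
Stress increase at mid-clay by the 2:1 spreading method:
Δσ = qBL/((B+z)(L+z)) = 209×5.1×5.1/((5.1+6.5)(5.1+6.5)) = 40.399 kPa
Final effective stress: σ'_f = σ'_0 + Δσ = 43.5 + 40.399 = 83.899 kPa.
Normally consolidated clay, so the full stress increment lies on the virgin compression line:
S_c = C_c·H/(1+e₀)·log₁₀(σ'_f/σ'_0) = 0.26×5.2/(1+1.07)×log₁₀(83.899/43.5)
    = 0.65314 × 0.28527 = 0.1863 m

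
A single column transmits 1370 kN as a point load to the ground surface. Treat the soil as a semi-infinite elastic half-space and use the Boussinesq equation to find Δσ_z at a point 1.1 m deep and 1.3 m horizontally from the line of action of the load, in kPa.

Boussinesq vertical stress below a point load on an elastic half-space:
Δσ_z = 3P/(2πz²) · [1 + (r/z)²]^(−5/2)
r/z = 1.3/1.1 = 1.1818; [1+(r/z)²]^(−5/2) = 0.11245.
Δσ_z = 3×1370/(2π×1.1²) × 0.11245 = 540.6 × 0.11245 = 60.79 kPa

Δσ_z ≈ 60.8 kPa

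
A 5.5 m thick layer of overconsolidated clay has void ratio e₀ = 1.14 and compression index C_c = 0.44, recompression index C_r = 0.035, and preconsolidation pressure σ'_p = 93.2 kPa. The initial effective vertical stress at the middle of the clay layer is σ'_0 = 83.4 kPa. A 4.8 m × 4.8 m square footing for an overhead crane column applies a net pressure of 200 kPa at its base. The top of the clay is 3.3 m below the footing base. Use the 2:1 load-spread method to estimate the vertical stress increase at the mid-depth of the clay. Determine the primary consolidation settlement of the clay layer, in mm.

S_c ≈ 139 mm

Mid-depth of clay below the footing base: z = 3.3 + 5.5/2 = 6.05 m.
Stress increase at mid-clay by the 2:1 spreading method:
Δσ = qBL/((B+z)(L+z)) = 200×4.8×4.8/((4.8+6.05)(4.8+6.05)) = 39.143 kPa
Final effective stress: σ'_f = 83.4 + 39.143 = 122.54 kPa.
σ'_f = 122.54 > σ'_p = 93.2 kPa, so the stress path crosses the preconsolidation pressure — recompression up to σ'_p, then virgin compression beyond:
S_c = H/(1+e₀)·[C_r·log₁₀(σ'_p/σ'_0) + C_c·log₁₀(σ'_f/σ'_p)]
    = 5.5/2.14 × [0.035×log₁₀(93.2/83.4) + 0.44×log₁₀(122.54/93.2)]
    = 2.5701 × [0.0016887 + 0.052299] = 0.1388 m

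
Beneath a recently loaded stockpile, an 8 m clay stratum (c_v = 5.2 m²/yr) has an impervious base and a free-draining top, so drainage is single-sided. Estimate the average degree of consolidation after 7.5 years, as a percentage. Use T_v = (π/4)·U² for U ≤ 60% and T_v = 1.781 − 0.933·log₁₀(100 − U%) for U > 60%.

U ≈ 82 %

Drainage path length: H_d = H = 8 m (single drainage).
T_v = c_v·t/H_d² = 5.2×7.5/8² = 0.60938.
T_v = 0.60938 corresponds to the U > 60% branch:
U = 1 − 10^((1.781 − T_v)/0.933)/100 = 0.8198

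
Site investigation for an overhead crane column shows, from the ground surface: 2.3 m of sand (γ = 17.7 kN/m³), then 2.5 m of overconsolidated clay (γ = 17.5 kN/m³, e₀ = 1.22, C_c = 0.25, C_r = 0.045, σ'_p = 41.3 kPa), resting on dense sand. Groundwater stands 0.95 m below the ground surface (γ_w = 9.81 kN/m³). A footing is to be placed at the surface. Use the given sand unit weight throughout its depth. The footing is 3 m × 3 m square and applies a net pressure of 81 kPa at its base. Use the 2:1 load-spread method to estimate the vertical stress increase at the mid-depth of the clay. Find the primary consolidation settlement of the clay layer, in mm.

Mid-depth of clay below the ground surface: z = 2.3 + 2.5/2 = 3.55 m.
Total vertical stress at mid-clay: σ_v = 17.7×2.3 + 17.5×1.25 = 62.585 kPa.
Pore pressure: u = 9.81×(3.55 − 0.95) = 25.506 kPa.
Initial effective stress: σ'_0 = σ_v − u = 62.585 − 25.506 = 37.079 kPa.
Stress increase at mid-clay by the 2:1 spreading method:
Δσ = qBL/((B+z)(L+z)) = 81×3×3/((3+3.55)(3+3.55)) = 16.992 kPa
Final effective stress: σ'_f = 37.079 + 16.992 = 54.071 kPa.
σ'_f = 54.071 > σ'_p = 41.3 kPa, so the stress path crosses the preconsolidation pressure — recompression up to σ'_p, then virgin compression beyond:
S_c = H/(1+e₀)·[C_r·log₁₀(σ'_p/σ'_0) + C_c·log₁₀(σ'_f/σ'_p)]
    = 2.5/2.22 × [0.045×log₁₀(41.3/37.079) + 0.25×log₁₀(54.071/41.3)]
    = 1.1261 × [0.002107 + 0.029254] = 0.03532 m

S_c ≈ 35.3 mm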